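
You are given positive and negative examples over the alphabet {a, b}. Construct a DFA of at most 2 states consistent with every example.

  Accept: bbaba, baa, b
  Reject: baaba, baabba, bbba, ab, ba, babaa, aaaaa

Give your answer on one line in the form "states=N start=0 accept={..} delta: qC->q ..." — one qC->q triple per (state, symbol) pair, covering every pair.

states=2 start=0 accept={0} delta: 0a->1 0b->0 1a->0 1b->1

Grow the machine one transition at a time. Run the examples from 0; the earliest place one falls off (shortest prefix, ties alphabetical) gets sent to the lowest-numbered state that keeps every Accept/Reject pair distinguishable — a pair clashes when both reach the same state with identical unread suffix — and to a fresh state only if none does.
a: 0a undefined. 0a->0: no, b/ab meet in 0 with "b" left. Open state 1: 0a->1.
b: 0b undefined. 0b->0: ok.
aa: 1a undefined. 1a->0: ok.
ab: 1b undefined. 1b->0: no, bbaba/baaba meet in 1. 1b->1: ok.
All examples now run through 2 states with every (state, symbol) defined. Accept strings end in {0}, Reject strings end in {1}; accept={0}.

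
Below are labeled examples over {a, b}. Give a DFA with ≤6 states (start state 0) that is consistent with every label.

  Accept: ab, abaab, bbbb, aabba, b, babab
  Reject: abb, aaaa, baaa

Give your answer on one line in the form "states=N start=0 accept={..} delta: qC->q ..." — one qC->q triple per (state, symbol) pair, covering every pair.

states=3 start=0 accept={1} delta: 0a->0 0b->1 1a->0 1b->2 2a->1 2b->0

Fold the examples into a partial DFA from state 0: repeatedly fix the first undefined (state, symbol) met by the shortest-then-alphabetical prefix, trying targets in increasing order and rejecting any under which an Accept and a Reject string meet in one state with the same remainder; add a state when all current targets are rejected. Accepting states are where Accept strings end.
a: 0a undefined. 0a->0: ok.
b: 0b undefined. 0b->0: no, ab/abb meet in 0. Open state 1: 0b->1.
ba: 1a undefined. 1a->0: ok.
bb: 1b undefined. 1b->0: no, bbbb/abb meet in 0. 1b->1: no, ab/abb meet in 1. Open state 2: 1b->2.
bbb: 2b undefined. 2b->0: ok.
aabba: 2a undefined. 2a->0: no, aabba/aaaa meet in 0. 2a->1: ok.
All examples now run through 3 states with every (state, symbol) defined. Accept strings end in {1}, Reject strings end in {0,2}; accept={1}.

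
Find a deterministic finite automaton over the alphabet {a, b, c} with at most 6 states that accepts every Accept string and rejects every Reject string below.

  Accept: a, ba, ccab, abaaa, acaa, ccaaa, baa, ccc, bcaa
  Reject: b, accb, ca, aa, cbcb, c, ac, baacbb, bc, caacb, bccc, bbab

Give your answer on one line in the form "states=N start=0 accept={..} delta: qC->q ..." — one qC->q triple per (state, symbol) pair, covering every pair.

Grow the machine one transition at a time. Run the examples from 0; the earliest place one falls off (shortest prefix, ties alphabetical) gets sent to the lowest-numbered state that keeps every Accept/Reject pair distinguishable — a pair clashes when both reach the same state with identical unread suffix — and to a fresh state only if none does.
a: 0a undefined. 0a->0: no, a/aa meet in 0. Open state 1: 0a->1.
b: 0b undefined. 0b->0: no, baa/aa meet in 1 with "a" left. 0b->1: no, a/b meet in 1. Open state 2: 0b->2.
c: 0c undefined. 0c->0: no, a/ca meet in 1. 0c->1: no, a/c meet in 1. 0c->2: no, ba/ca meet in 2 with "a" left. Open state 3: 0c->3.
aa: 1a undefined. 1a->0: ok.
ab: 1b undefined. 1b->0: ok.
ac: 1c undefined. 1c->0: no, acaa/aa meet in 0. 1c->1: no, a/ac meet in 1. 1c->2: ok.
ba: 2a undefined. 2a->0: no, ba/aa meet in 0. 2a->1: no, acaa/aa meet in 0. 2a->2: no, ba/b meet in 2. 2a->3: no, ba/c meet in 3. Open state 4: 2a->4.
bb: 2b undefined. 2b->0: ok.
bc: 2c undefined. 2c->0: no, bcaa/aa meet in 0. 2c->1: no, a/bc meet in 1. 2c->2: ok.
ca: 3a undefined. 3a->0: ok.
cb: 3b undefined. 3b->0: ok.
cc: 3c undefined. 3c->0: no, ccab/accb meet in 0. 3c->1: no, ccab/b meet in 2. 3c->2: no, ccc/b meet in 2. 3c->3: no, ccab/b meet in 2. 3c->4: ok.
baa: 4a undefined. 4a->0: no, ccab/b meet in 2. 4a->1: no, ccab/accb meet in 0. 4a->2: no, ccab/accb meet in 0. 4a->3: no, ccab/accb meet in 0. 4a->4: ok.
ccc: 4c undefined. 4c->0: no, ccc/accb meet in 0. 4c->1: ok.
ccab: 4b undefined. 4b->0: no, ccab/accb meet in 0. 4b->1: ok.
All examples now run through 5 states with every (state, symbol) defined. Accept strings end in {1,4}, Reject strings end in {0,2,3}; accept={1,4}.

states=5 start=0 accept={1,4} delta: 0a->1 0b->2 0c->3 1a->0 1b->0 1c->2 2a->4 2b->0 2c->2 3a->0 3b->0 3c->4 4a->4 4b->1 4c->1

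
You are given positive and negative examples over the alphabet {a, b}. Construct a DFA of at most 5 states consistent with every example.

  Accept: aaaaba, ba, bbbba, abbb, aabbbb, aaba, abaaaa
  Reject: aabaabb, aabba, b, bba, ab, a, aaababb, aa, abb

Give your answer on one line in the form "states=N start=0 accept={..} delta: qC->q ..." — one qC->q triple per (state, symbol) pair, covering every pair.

State merging on the prefix tree: take the shortest (then alphabetical) example prefix whose next move is undefined and point that move at state 0, else 1, else 2, ...; a target is out if some Accept/Reject pair would then sit in one state with the same input left (inseparable). If every existing state is out, open a new one.
a: 0a undefined. 0a->0: ok.
b: 0b undefined. 0b->0: no, aaaaba/aabaabb meet in 0. Open state 1: 0b->1.
ba: 1a undefined. 1a->0: no, aaaaba/a meet in 0. 1a->1: no, aaaaba/b meet in 1. Open state 2: 1a->2.
bb: 1b undefined. 1b->0: no, bbbba/aabba meet in 0. 1b->1: no, aaaaba/aabba meet in 2. 1b->2: no, aaaaba/abb meet in 2. Open state 3: 1b->3.
bba: 3a undefined. 3a->0: ok.
bbb: 3b undefined. 3b->0: no, abbb/aabba meet in 0. 3b->1: no, bbbba/aabba meet in 0. 3b->2: ok.
abaa: 2a undefined. 2a->0: no, abaaaa/aabba meet in 0. 2a->1: no, aaaaba/aabaabb meet in 2. 2a->2: ok.
bbbb: 2b undefined. 2b->0: no, bbbba/aabba meet in 0. 2b->1: no, aabbbb/b meet in 1. 2b->2: no, aaaaba/aabaabb meet in 2. 2b->3: no, aaaaba/aabaabb meet in 2. Open state 4: 2b->4.
bbbba: 4a undefined. 4a->0: no, bbbba/aabba meet in 0. 4a->1: no, bbbba/b meet in 1. 4a->2: ok.
aaababb: 4b undefined. 4b->0: ok.
All examples now run through 5 states with every (state, symbol) defined. Accept strings end in {2,4}, Reject strings end in {0,1,3}; accept={2,4}.

states=5 start=0 accept={2,4} delta: 0a->0 0b->1 1a->2 1b->3 2a->2 2b->4 3a->0 3b->2 4a->2 4b->0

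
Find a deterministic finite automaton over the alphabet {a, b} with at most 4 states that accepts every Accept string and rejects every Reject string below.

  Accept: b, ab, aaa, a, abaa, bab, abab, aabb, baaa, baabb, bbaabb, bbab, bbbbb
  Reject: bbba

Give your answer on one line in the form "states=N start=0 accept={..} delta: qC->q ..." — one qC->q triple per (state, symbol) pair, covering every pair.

Fold the examples into a partial DFA from state 0: repeatedly fix the first undefined (state, symbol) met by the shortest-then-alphabetical prefix, trying targets in increasing order and rejecting any under which an Accept and a Reject string meet in one state with the same remainder; add a state when all current targets are rejected. Accepting states are where Accept strings end.
a: 0a undefined. 0a->0: ok.
b: 0b undefined. 0b->0: no, b/bbba meet in 0. Open state 1: 0b->1.
ba: 1a undefined. 1a->0: ok.
bb: 1b undefined. 1b->0: no, aaa/bbba meet in 0. 1b->1: no, aaa/bbba meet in 0. Open state 2: 1b->2.
bba: 2a undefined. 2a->0: ok.
bbb: 2b undefined. 2b->0: no, aaa/bbba meet in 0. 2b->1: no, aaa/bbba meet in 0. 2b->2: no, aaa/bbba meet in 0. Open state 3: 2b->3.
bbba: 3a undefined. 3a->0: no, aaa/bbba meet in 0. 3a->1: no, b/bbba meet in 1. 3a->2: no, aabb/bbba meet in 2. 3a->3: ok.
bbbb: 3b undefined. 3b->0: ok.
All examples now run through 4 states with every (state, symbol) defined. Accept strings end in {0,1,2}, Reject strings end in {3}; accept={0,1,2}.

states=4 start=0 accept={0,1,2} delta: 0a->0 0b->1 1a->0 1b->2 2a->0 2b->3 3a->3 3b->0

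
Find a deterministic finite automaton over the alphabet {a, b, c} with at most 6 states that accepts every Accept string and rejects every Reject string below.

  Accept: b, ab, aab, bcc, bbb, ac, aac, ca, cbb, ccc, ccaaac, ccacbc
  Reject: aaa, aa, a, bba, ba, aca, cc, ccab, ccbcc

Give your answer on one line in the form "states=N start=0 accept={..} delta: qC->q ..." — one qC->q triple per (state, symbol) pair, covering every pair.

states=5 start=0 accept={2,3} delta: 0a->1 0b->2 0c->3 1a->0 1b->2 1c->2 2a->0 2b->0 2c->0 3a->2 3b->0 3c->4 4a->3 4b->0 4c->2

State merging on the prefix tree: take the shortest (then alphabetical) example prefix whose next move is undefined and point that move at state 0, else 1, else 2, ...; a target is out if some Accept/Reject pair would then sit in one state with the same input left (inseparable). If every existing state is out, open a new one.
a: 0a undefined. 0a->0: no, ca/aca meet in 0 with "ca" left. Open state 1: 0a->1.
b: 0b undefined. 0b->0: no, bcc/cc meet in 0 with "cc" left. 0b->1: no, b/a meet in 1. Open state 2: 0b->2.
c: 0c undefined. 0c->0: no, ab/ccab meet in 1 with "b" left. 0c->1: no, ac/cc meet in 1 with "c" left. 0c->2: no, ca/ba meet in 2 with "a" left. Open state 3: 0c->3.
aa: 1a undefined. 1a->0: ok.
ab: 1b undefined. 1b->0: no, ab/aa meet in 0. 1b->1: no, ab/aaa meet in 1. 1b->2: ok.
ac: 1c undefined. 1c->0: no, ac/aa meet in 0. 1c->1: no, ac/aaa meet in 1. 1c->2: ok.
ba: 2a undefined. 2a->0: ok.
bb: 2b undefined. 2b->0: ok.
bc: 2c undefined. 2c->0: ok.
ca: 3a undefined. 3a->0: no, ca/aa meet in 0. 3a->1: no, ca/aaa meet in 1. 3a->2: ok.
cb: 3b undefined. 3b->0: ok.
cc: 3c undefined. 3c->0: no, b/ccab meet in 2. 3c->1: no, b/ccab meet in 2. 3c->2: no, b/cc meet in 2. 3c->3: no, bcc/cc meet in 3. Open state 4: 3c->4.
cca: 4a undefined. 4a->0: no, b/ccab meet in 2. 4a->1: no, b/ccab meet in 2. 4a->2: no, ccacbc/aa meet in 0. 4a->3: ok.
ccb: 4b undefined. 4b->0: ok.
ccc: 4c undefined. 4c->0: no, ccc/aa meet in 0. 4c->1: no, ccc/aaa meet in 1. 4c->2: ok.
All examples now run through 5 states with every (state, symbol) defined. Accept strings end in {2,3}, Reject strings end in {0,1,4}; accept={2,3}.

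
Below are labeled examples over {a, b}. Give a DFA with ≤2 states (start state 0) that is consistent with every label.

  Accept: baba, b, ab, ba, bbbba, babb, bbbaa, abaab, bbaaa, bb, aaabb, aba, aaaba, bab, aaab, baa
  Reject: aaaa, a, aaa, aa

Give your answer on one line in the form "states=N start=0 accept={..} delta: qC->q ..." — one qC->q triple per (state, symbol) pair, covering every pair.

Grow the machine one transition at a time. Run the examples from 0; the earliest place one falls off (shortest prefix, ties alphabetical) gets sent to the lowest-numbered state that keeps every Accept/Reject pair distinguishable — a pair clashes when both reach the same state with identical unread suffix — and to a fresh state only if none does.
a: 0a undefined. 0a->0: ok.
b: 0b undefined. 0b->0: no, baba/aaaa meet in 0. Open state 1: 0b->1.
ba: 1a undefined. 1a->0: no, baba/aaaa meet in 0. 1a->1: ok.
bb: 1b undefined. 1b->0: no, baba/aaaa meet in 0. 1b->1: ok.
All examples now run through 2 states with every (state, symbol) defined. Accept strings end in {1}, Reject strings end in {0}; accept={1}.

states=2 start=0 accept={1} delta: 0a->0 0b->1 1a->1 1b->1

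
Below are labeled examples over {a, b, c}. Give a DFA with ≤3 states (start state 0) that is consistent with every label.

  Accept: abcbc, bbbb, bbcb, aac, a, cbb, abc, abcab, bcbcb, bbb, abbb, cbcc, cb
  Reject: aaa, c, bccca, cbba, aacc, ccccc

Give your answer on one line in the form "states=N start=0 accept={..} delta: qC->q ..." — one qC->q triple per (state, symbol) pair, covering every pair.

states=3 start=0 accept={0,1} delta: 0a->1 0b->0 0c->2 1a->2 1b->1 1c->1 2a->2 2b->1 2c->0

State merging on the prefix tree: take the shortest (then alphabetical) example prefix whose next move is undefined and point that move at state 0, else 1, else 2, ...; a target is out if some Accept/Reject pair would then sit in one state with the same input left (inseparable). If every existing state is out, open a new one.
a: 0a undefined. 0a->0: no, aac/c meet in 0 with "c" left. Open state 1: 0a->1.
b: 0b undefined. 0b->0: ok.
c: 0c undefined. 0c->0: no, bbbb/c meet in 0. 0c->1: no, a/c meet in 1. Open state 2: 0c->2.
aa: 1a undefined. 1a->0: no, aac/c meet in 2. 1a->1: no, a/aaa meet in 1. 1a->2: ok.
ab: 1b undefined. 1b->0: no, abc/c meet in 2. 1b->1: ok.
cb: 2b undefined. 2b->0: no, a/cbba meet in 1. 2b->1: ok.
cc: 2c undefined. 2c->0: ok.
aaa: 2a undefined. 2a->0: no, bbbb/aaa meet in 0. 2a->1: no, bbcb/aaa meet in 1. 2a->2: ok.
abc: 1c undefined. 1c->0: no, abcbc/aaa meet in 2. 1c->1: ok.
All examples now run through 3 states with every (state, symbol) defined. Accept strings end in {0,1}, Reject strings end in {2}; accept={0,1}.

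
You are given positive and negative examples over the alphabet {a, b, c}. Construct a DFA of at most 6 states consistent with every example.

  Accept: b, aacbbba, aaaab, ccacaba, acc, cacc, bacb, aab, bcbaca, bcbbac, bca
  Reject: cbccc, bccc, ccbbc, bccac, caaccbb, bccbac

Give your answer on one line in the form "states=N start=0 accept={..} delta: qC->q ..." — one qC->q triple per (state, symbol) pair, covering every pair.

states=4 start=0 accept={0,1,2} delta: 0a->0 0b->0 0c->1 1a->0 1b->0 1c->2 2a->2 2b->3 2c->3 3a->2 3b->3 3c->3

Fold the examples into a partial DFA from state 0: repeatedly fix the first undefined (state, symbol) met by the shortest-then-alphabetical prefix, trying targets in increasing order and rejecting any under which an Accept and a Reject string meet in one state with the same remainder; add a state when all current targets are rejected. Accepting states are where Accept strings end.
a: 0a undefined. 0a->0: ok.
b: 0b undefined. 0b->0: ok.
c: 0c undefined. 0c->0: no, b/cbccc meet in 0. Open state 1: 0c->1.
ca: 1a undefined. 1a->0: ok.
cb: 1b undefined. 1b->0: ok.
cc: 1c undefined. 1c->0: no, b/caaccbb meet in 0. 1c->1: no, b/caaccbb meet in 0. Open state 2: 1c->2.
cca: 2a undefined. 2a->0: no, bcbbac/bccac meet in 1. 2a->1: no, acc/bccac meet in 2. 2a->2: ok.
ccb: 2b undefined. 2b->0: no, b/caaccbb meet in 0. 2b->1: no, b/caaccbb meet in 0. 2b->2: no, acc/caaccbb meet in 2. Open state 3: 2b->3.
bccc: 2c undefined. 2c->0: no, b/cbccc meet in 0. 2c->1: no, bcbbac/cbccc meet in 1. 2c->2: no, acc/cbccc meet in 2. 2c->3: ok.
ccbb: 3b undefined. 3b->0: no, b/caaccbb meet in 0. 3b->1: no, acc/ccbbc meet in 2. 3b->2: no, acc/caaccbb meet in 2. 3b->3: ok.
bccba: 3a undefined. 3a->0: no, bcbbac/bccbac meet in 1. 3a->1: no, acc/bccbac meet in 2. 3a->2: ok.
ccbbc: 3c undefined. 3c->0: no, b/ccbbc meet in 0. 3c->1: no, bcbbac/ccbbc meet in 1. 3c->2: no, ccacaba/ccbbc meet in 2. 3c->3: ok.
All examples now run through 4 states with every (state, symbol) defined. Accept strings end in {0,1,2}, Reject strings end in {3}; accept={0,1,2}.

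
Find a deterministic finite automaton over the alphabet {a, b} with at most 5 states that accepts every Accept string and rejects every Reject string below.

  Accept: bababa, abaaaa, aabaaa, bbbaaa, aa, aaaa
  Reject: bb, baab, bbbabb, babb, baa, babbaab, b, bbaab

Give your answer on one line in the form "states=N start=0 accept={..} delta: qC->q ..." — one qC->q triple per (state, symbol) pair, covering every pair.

Fold the examples into a partial DFA from state 0: repeatedly fix the first undefined (state, symbol) met by the shortest-then-alphabetical prefix, trying targets in increasing order and rejecting any under which an Accept and a Reject string meet in one state with the same remainder; add a state when all current targets are rejected. Accepting states are where Accept strings end.
a: 0a undefined. 0a->0: ok.
b: 0b undefined. 0b->0: no, bababa/bb meet in 0. Open state 1: 0b->1.
ba: 1a undefined. 1a->0: no, bababa/baa meet in 0. 1a->1: no, abaaaa/baa meet in 1. Open state 2: 1a->2.
bb: 1b undefined. 1b->0: no, aa/bb meet in 0. 1b->1: ok.
baa: 2a undefined. 2a->0: no, abaaaa/baa meet in 0. 2a->1: no, abaaaa/bb meet in 1. 2a->2: no, abaaaa/baa meet in 2. Open state 3: 2a->3.
bab: 2b undefined. 2b->0: ok.
baab: 3b undefined. 3b->0: no, aa/baab meet in 0. 3b->1: ok.
abaaa: 3a undefined. 3a->0: ok.
All examples now run through 4 states with every (state, symbol) defined. Accept strings end in {0,2}, Reject strings end in {1,3}; accept={0,2}.

states=4 start=0 accept={0,2} delta: 0a->0 0b->1 1a->2 1b->1 2a->3 2b->0 3a->0 3b->1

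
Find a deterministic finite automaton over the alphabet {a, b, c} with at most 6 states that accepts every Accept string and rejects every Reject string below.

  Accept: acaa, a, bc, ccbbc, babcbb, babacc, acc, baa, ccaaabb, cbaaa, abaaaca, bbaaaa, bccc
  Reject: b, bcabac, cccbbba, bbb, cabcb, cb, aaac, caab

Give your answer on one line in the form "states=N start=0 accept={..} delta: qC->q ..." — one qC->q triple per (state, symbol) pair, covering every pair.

states=4 start=0 accept={0,2} delta: 0a->0 0b->1 0c->1 1a->0 1b->1 1c->2 2a->2 2b->3 2c->2 3a->3 3b->2 3c->1

Grow the machine one transition at a time. Run the examples from 0; the earliest place one falls off (shortest prefix, ties alphabetical) gets sent to the lowest-numbered state that keeps every Accept/Reject pair distinguishable — a pair clashes when both reach the same state with identical unread suffix — and to a fresh state only if none does.
a: 0a undefined. 0a->0: ok.
b: 0b undefined. 0b->0: no, a/b meet in 0. Open state 1: 0b->1.
c: 0c undefined. 0c->0: no, acaa/aaac meet in 0. 0c->1: ok.
ba: 1a undefined. 1a->0: ok.
bb: 1b undefined. 1b->0: no, acaa/cb meet in 0. 1b->1: ok.
bc: 1c undefined. 1c->0: no, acaa/cccbbba meet in 0. 1c->1: no, acaa/cccbbba meet in 0. Open state 2: 1c->2.
bca: 2a undefined. 2a->0: no, ccaaabb/b meet in 1. 2a->1: no, ccaaabb/b meet in 1. 2a->2: ok.
bcc: 2c undefined. 2c->0: no, acaa/cccbbba meet in 0. 2c->1: no, acaa/cccbbba meet in 0. 2c->2: ok.
ccb: 2b undefined. 2b->0: no, acaa/cccbbba meet in 0. 2b->1: no, acaa/cccbbba meet in 0. 2b->2: no, bc/bcabac meet in 2. Open state 3: 2b->3.
ccbb: 3b undefined. 3b->0: no, acaa/cccbbba meet in 0. 3b->1: no, acaa/cccbbba meet in 0. 3b->2: ok.
bcaba: 3a undefined. 3a->0: no, acaa/cccbbba meet in 0. 3a->1: no, bc/bcabac meet in 2. 3a->2: no, bc/bcabac meet in 2. 3a->3: ok.
bcabac: 3c undefined. 3c->0: no, acaa/bcabac meet in 0. 3c->1: ok.
All examples now run through 4 states with every (state, symbol) defined. Accept strings end in {0,2}, Reject strings end in {1,3}; accept={0,2}.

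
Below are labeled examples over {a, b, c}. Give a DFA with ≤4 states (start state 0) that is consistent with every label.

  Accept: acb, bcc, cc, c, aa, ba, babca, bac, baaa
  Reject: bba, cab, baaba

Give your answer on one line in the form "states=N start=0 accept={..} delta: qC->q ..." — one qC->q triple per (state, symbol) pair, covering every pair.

Fold the examples into a partial DFA from state 0: repeatedly fix the first undefined (state, symbol) met by the shortest-then-alphabetical prefix, trying targets in increasing order and rejecting any under which an Accept and a Reject string meet in one state with the same remainder; add a state when all current targets are rejected. Accepting states are where Accept strings end.
a: 0a undefined. 0a->0: ok.
b: 0b undefined. 0b->0: no, aa/bba meet in 0. Open state 1: 0b->1.
c: 0c undefined. 0c->0: no, acb/cab meet in 1. 0c->1: ok.
ba: 1a undefined. 1a->0: no, c/cab meet in 1. 1a->1: no, acb/cab meet in 1 with "b" left. Open state 2: 1a->2.
bb: 1b undefined. 1b->0: no, acb/bba meet in 0. 1b->1: no, ba/bba meet in 2. 1b->2: ok.
bc: 1c undefined. 1c->0: ok.
baa: 2a undefined. 2a->0: no, acb/baaba meet in 2. 2a->1: no, bcc/bba meet in 1. 2a->2: no, acb/bba meet in 2. Open state 3: 2a->3.
bab: 2b undefined. 2b->0: no, cc/cab meet in 0. 2b->1: no, bcc/cab meet in 1. 2b->2: no, acb/cab meet in 2. 2b->3: ok.
bac: 2c undefined. 2c->0: ok.
baaa: 3a undefined. 3a->0: ok.
baab: 3b undefined. 3b->0: no, cc/baaba meet in 0. 3b->1: no, acb/baaba meet in 2. 3b->2: ok.
babc: 3c undefined. 3c->0: ok.
All examples now run through 4 states with every (state, symbol) defined. Accept strings end in {0,1,2}, Reject strings end in {3}; accept={0,1,2}.

states=4 start=0 accept={0,1,2} delta: 0a->0 0b->1 0c->1 1a->2 1b->2 1c->0 2a->3 2b->3 2c->0 3a->0 3b->2 3c->0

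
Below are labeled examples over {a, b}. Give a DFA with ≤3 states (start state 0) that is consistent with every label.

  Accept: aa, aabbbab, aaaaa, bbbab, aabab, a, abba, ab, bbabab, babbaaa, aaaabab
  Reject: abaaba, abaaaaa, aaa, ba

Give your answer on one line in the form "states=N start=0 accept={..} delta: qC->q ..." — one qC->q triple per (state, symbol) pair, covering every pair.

states=3 start=0 accept={1,2} delta: 0a->1 0b->2 1a->2 1b->1 2a->0 2b->1

Grow the machine one transition at a time. Run the examples from 0; the earliest place one falls off (shortest prefix, ties alphabetical) gets sent to the lowest-numbered state that keeps every Accept/Reject pair distinguishable — a pair clashes when both reach the same state with identical unread suffix — and to a fresh state only if none does.
a: 0a undefined. 0a->0: no, aa/aaa meet in 0. Open state 1: 0a->1.
b: 0b undefined. 0b->0: no, a/ba meet in 1. 0b->1: no, aa/ba meet in 1 with "a" left. Open state 2: 0b->2.
aa: 1a undefined. 1a->0: no, aaaaa/aaa meet in 1. 1a->1: no, aa/aaa meet in 1. 1a->2: ok.
ab: 1b undefined. 1b->0: no, aaaaa/abaaaaa meet in 2 with "aaa" left. 1b->1: ok.
ba: 2a undefined. 2a->0: ok.
bb: 2b undefined. 2b->0: no, bbabab/abaaba meet in 0. 2b->1: ok.
All examples now run through 3 states with every (state, symbol) defined. Accept strings end in {1,2}, Reject strings end in {0}; accept={1,2}.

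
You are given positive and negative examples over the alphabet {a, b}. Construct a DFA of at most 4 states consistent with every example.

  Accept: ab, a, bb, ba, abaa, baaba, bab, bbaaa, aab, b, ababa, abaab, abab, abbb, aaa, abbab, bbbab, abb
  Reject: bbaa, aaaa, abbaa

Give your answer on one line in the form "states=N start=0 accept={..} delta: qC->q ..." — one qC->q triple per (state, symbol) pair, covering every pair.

State merging on the prefix tree: take the shortest (then alphabetical) example prefix whose next move is undefined and point that move at state 0, else 1, else 2, ...; a target is out if some Accept/Reject pair would then sit in one state with the same input left (inseparable). If every existing state is out, open a new one.
a: 0a undefined. 0a->0: no, a/aaaa meet in 0. Open state 1: 0a->1.
b: 0b undefined. 0b->0: ok.
aa: 1a undefined. 1a->0: no, bb/bbaa meet in 0. 1a->1: no, a/bbaa meet in 1. Open state 2: 1a->2.
ab: 1b undefined. 1b->0: no, abaa/bbaa meet in 2. 1b->1: no, abaa/abbaa meet in 2 with "a" left. 1b->2: no, ab/bbaa meet in 2. Open state 3: 1b->3.
aaa: 2a undefined. 2a->0: no, a/aaaa meet in 1. 2a->1: ok.
aab: 2b undefined. 2b->0: ok.
aba: 3a undefined. 3a->0: ok.
abb: 3b undefined. 3b->0: ok.
All examples now run through 4 states with every (state, symbol) defined. Accept strings end in {0,1,3}, Reject strings end in {2}; accept={0,1,3}.

states=4 start=0 accept={0,1,3} delta: 0a->1 0b->0 1a->2 1b->3 2a->1 2b->0 3a->0 3b->0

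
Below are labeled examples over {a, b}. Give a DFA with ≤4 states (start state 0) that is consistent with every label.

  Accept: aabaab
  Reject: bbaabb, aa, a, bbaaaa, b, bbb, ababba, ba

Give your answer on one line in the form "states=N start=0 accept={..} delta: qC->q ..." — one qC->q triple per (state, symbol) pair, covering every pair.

Fold the examples into a partial DFA from state 0: repeatedly fix the first undefined (state, symbol) met by the shortest-then-alphabetical prefix, trying targets in increasing order and rejecting any under which an Accept and a Reject string meet in one state with the same remainder; add a state when all current targets are rejected. Accepting states are where Accept strings end.
a: 0a undefined. 0a->0: ok.
b: 0b undefined. 0b->0: no, aabaab/bbaabb meet in 0. Open state 1: 0b->1.
ba: 1a undefined. 1a->0: no, aabaab/b meet in 1. 1a->1: ok.
bb: 1b undefined. 1b->0: no, aabaab/bbaabb meet in 0. 1b->1: no, aabaab/bbaabb meet in 1. Open state 2: 1b->2.
bba: 2a undefined. 2a->0: no, aabaab/bbaabb meet in 2. 2a->1: ok.
bbb: 2b undefined. 2b->0: ok.
All examples now run through 3 states with every (state, symbol) defined. Accept strings end in {2}, Reject strings end in {0,1}; accept={2}.

states=3 start=0 accept={2} delta: 0a->0 0b->1 1a->1 1b->2 2a->1 2b->0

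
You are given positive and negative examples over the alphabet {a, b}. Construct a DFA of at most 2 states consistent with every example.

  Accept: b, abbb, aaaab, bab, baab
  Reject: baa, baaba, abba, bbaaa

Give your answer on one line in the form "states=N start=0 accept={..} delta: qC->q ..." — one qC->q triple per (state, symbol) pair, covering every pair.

State merging on the prefix tree: take the shortest (then alphabetical) example prefix whose next move is undefined and point that move at state 0, else 1, else 2, ...; a target is out if some Accept/Reject pair would then sit in one state with the same input left (inseparable). If every existing state is out, open a new one.
a: 0a undefined. 0a->0: ok.
b: 0b undefined. 0b->0: no, b/baa meet in 0. Open state 1: 0b->1.
ba: 1a undefined. 1a->0: ok.
bb: 1b undefined. 1b->0: ok.
All examples now run through 2 states with every (state, symbol) defined. Accept strings end in {1}, Reject strings end in {0}; accept={1}.

states=2 start=0 accept={1} delta: 0a->0 0b->1 1a->0 1b->0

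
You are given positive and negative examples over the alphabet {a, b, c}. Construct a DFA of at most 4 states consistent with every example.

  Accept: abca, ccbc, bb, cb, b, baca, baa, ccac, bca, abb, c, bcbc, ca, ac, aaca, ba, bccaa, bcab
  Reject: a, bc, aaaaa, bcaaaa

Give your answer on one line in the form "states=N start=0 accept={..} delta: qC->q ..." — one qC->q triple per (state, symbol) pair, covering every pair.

states=4 start=0 accept={1,3} delta: 0a->0 0b->1 0c->1 1a->1 1b->1 1c->2 2a->3 2b->0 2c->1 3a->0 3b->1 3c->1

Fold the examples into a partial DFA from state 0: repeatedly fix the first undefined (state, symbol) met by the shortest-then-alphabetical prefix, trying targets in increasing order and rejecting any under which an Accept and a Reject string meet in one state with the same remainder; add a state when all current targets are rejected. Accepting states are where Accept strings end.
a: 0a undefined. 0a->0: ok.
b: 0b undefined. 0b->0: no, bb/a meet in 0. Open state 1: 0b->1.
c: 0c undefined. 0c->0: no, ccbc/bc meet in 1 with "c" left. 0c->1: ok.
ba: 1a undefined. 1a->0: no, baca/a meet in 0. 1a->1: ok.
bb: 1b undefined. 1b->0: no, bb/a meet in 0. 1b->1: ok.
bc: 1c undefined. 1c->0: no, abca/a meet in 0. 1c->1: no, abca/bc meet in 1. Open state 2: 1c->2.
bca: 2a undefined. 2a->0: no, abca/a meet in 0. 2a->1: no, abca/bcaaaa meet in 1. 2a->2: no, abca/bc meet in 2. Open state 3: 2a->3.
bcb: 2b undefined. 2b->0: ok.
bcc: 2c undefined. 2c->0: no, bccaa/a meet in 0. 2c->1: ok.
bcaa: 3a undefined. 3a->0: ok.
bcab: 3b undefined. 3b->0: no, bcab/a meet in 0. 3b->1: ok.
ccac: 3c undefined. 3c->0: no, ccac/a meet in 0. 3c->1: ok.
All examples now run through 4 states with every (state, symbol) defined. Accept strings end in {1,3}, Reject strings end in {0,2}; accept={1,3}.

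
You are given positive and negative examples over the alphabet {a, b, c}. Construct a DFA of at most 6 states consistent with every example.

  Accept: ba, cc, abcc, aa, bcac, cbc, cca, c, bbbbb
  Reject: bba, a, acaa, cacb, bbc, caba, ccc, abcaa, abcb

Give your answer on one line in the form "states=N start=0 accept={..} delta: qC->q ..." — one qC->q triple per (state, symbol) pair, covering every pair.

Fold the examples into a partial DFA from state 0: repeatedly fix the first undefined (state, symbol) met by the shortest-then-alphabetical prefix, trying targets in increasing order and rejecting any under which an Accept and a Reject string meet in one state with the same remainder; add a state when all current targets are rejected. Accepting states are where Accept strings end.
a: 0a undefined. 0a->0: no, aa/a meet in 0. Open state 1: 0a->1.
b: 0b undefined. 0b->0: no, ba/bba meet in 1. 0b->1: ok.
c: 0c undefined. 0c->0: no, cc/ccc meet in 0. 0c->1: no, cbc/bbc meet in 1 with "bc" left. Open state 2: 0c->2.
aa: 1a undefined. 1a->0: ok.
ab: 1b undefined. 1b->0: no, c/bbc meet in 2. 1b->1: no, ba/bba meet in 0. 1b->2: no, cc/bbc meet in 2 with "c" left. Open state 3: 1b->3.
ac: 1c undefined. 1c->0: no, ba/acaa meet in 0. 1c->1: ok.
ca: 2a undefined. 2a->0: no, ba/caba meet in 0. 2a->1: ok.
cb: 2b undefined. 2b->0: ok.
cc: 2c undefined. 2c->0: no, bcac/ccc meet in 2. 2c->1: no, cc/a meet in 1. 2c->2: no, cc/ccc meet in 2. 2c->3: no, cc/cacb meet in 3. Open state 4: 2c->4.
abc: 3c undefined. 3c->0: no, ba/bbc meet in 0. 3c->1: no, abcc/a meet in 1. 3c->2: no, ba/abcaa meet in 0. 3c->3: no, abcc/cacb meet in 3. 3c->4: no, cc/bbc meet in 4. Open state 5: 3c->5.
bba: 3a undefined. 3a->0: no, ba/bba meet in 0. 3a->1: ok.
bbb: 3b undefined. 3b->0: no, bbbbb/cacb meet in 3. 3b->1: no, bbbbb/bba meet in 1. 3b->2: no, bbbbb/bba meet in 1. 3b->3: no, bbbbb/cacb meet in 3. 3b->4: ok.
cca: 4a undefined. 4a->0: ok.
ccc: 4c undefined. 4c->0: no, ba/ccc meet in 0. 4c->1: ok.
abca: 5a undefined. 5a->0: ok.
abcb: 5b undefined. 5b->0: no, ba/abcb meet in 0. 5b->1: ok.
abcc: 5c undefined. 5c->0: ok.
bbbb: 4b undefined. 4b->0: no, bbbbb/bba meet in 1. 4b->1: no, bbbbb/cacb meet in 3. 4b->2: ok.
All examples now run through 6 states with every (state, symbol) defined. Accept strings end in {0,2,4}, Reject strings end in {1,3,5}; accept={0,2,4}.

states=6 start=0 accept={0,2,4} delta: 0a->1 0b->1 0c->2 1a->0 1b->3 1c->1 2a->1 2b->0 2c->4 3a->1 3b->4 3c->5 4a->0 4b->2 4c->1 5a->0 5b->1 5c->0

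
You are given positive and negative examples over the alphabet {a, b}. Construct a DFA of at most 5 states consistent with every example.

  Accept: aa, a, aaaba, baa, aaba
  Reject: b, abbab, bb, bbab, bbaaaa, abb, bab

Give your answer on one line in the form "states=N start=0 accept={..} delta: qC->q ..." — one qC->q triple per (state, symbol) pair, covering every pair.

Fold the examples into a partial DFA from state 0: repeatedly fix the first undefined (state, symbol) met by the shortest-then-alphabetical prefix, trying targets in increasing order and rejecting any under which an Accept and a Reject string meet in one state with the same remainder; add a state when all current targets are rejected. Accepting states are where Accept strings end.
a: 0a undefined. 0a->0: ok.
b: 0b undefined. 0b->0: no, aa/b meet in 0. Open state 1: 0b->1.
ba: 1a undefined. 1a->0: ok.
bb: 1b undefined. 1b->0: no, aa/bb meet in 0. 1b->1: no, aa/bbaaaa meet in 0. Open state 2: 1b->2.
bba: 2a undefined. 2a->0: no, aa/bbaaaa meet in 0. 2a->1: no, aa/bbaaaa meet in 0. 2a->2: ok.
bbab: 2b undefined. 2b->0: no, aa/abbab meet in 0. 2b->1: ok.
All examples now run through 3 states with every (state, symbol) defined. Accept strings end in {0}, Reject strings end in {1,2}; accept={0}.

states=3 start=0 accept={0} delta: 0a->0 0b->1 1a->0 1b->2 2a->2 2b->1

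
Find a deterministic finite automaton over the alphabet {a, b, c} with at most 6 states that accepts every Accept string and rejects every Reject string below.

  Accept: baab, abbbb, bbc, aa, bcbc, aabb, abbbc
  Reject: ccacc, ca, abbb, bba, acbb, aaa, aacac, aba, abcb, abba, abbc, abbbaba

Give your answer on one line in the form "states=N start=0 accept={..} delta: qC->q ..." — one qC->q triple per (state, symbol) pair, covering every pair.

states=5 start=0 accept={0} delta: 0a->1 0b->0 0c->0 1a->0 1b->2 1c->1 2a->1 2b->3 2c->1 3a->1 3b->4 3c->1 4a->0 4b->0 4c->0

Fold the examples into a partial DFA from state 0: repeatedly fix the first undefined (state, symbol) met by the shortest-then-alphabetical prefix, trying targets in increasing order and rejecting any under which an Accept and a Reject string meet in one state with the same remainder; add a state when all current targets are rejected. Accepting states are where Accept strings end.
a: 0a undefined. 0a->0: no, bbc/abbc meet in 0 with "bbc" left. Open state 1: 0a->1.
b: 0b undefined. 0b->0: ok.
c: 0c undefined. 0c->0: ok.
aa: 1a undefined. 1a->0: ok.
ab: 1b undefined. 1b->0: no, baab/abbb meet in 0. 1b->1: no, baab/aba meet in 0. Open state 2: 1b->2.
ac: 1c undefined. 1c->0: no, baab/ccacc meet in 0. 1c->1: ok.
aba: 2a undefined. 2a->0: no, baab/aba meet in 0. 2a->1: ok.
abb: 2b undefined. 2b->0: no, baab/abbb meet in 0. 2b->1: no, baab/abba meet in 0. 2b->2: no, abbbb/abbb meet in 2. Open state 3: 2b->3.
abc: 2c undefined. 2c->0: no, baab/abcb meet in 0. 2c->1: ok.
abba: 3a undefined. 3a->0: no, baab/abba meet in 0. 3a->1: ok.
abbb: 3b undefined. 3b->0: no, baab/abbb meet in 0. 3b->1: no, abbbb/abcb meet in 2. 3b->2: no, abbbb/acbb meet in 3. 3b->3: no, abbbb/abbb meet in 3. Open state 4: 3b->4.
abbc: 3c undefined. 3c->0: no, baab/abbc meet in 0. 3c->1: ok.
abbba: 4a undefined. 4a->0: ok.
abbbb: 4b undefined. 4b->0: ok.
abbbc: 4c undefined. 4c->0: ok.
All examples now run through 5 states with every (state, symbol) defined. Accept strings end in {0}, Reject strings end in {1,2,3,4}; accept={0}.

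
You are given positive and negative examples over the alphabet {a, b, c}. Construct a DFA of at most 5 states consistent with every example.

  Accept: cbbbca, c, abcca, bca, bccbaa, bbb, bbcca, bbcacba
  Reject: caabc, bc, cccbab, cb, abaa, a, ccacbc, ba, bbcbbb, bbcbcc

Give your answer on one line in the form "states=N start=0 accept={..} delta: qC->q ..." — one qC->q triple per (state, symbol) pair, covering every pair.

states=5 start=0 accept={1,3} delta: 0a->0 0b->1 0c->1 1a->0 1b->2 1c->2 2a->1 2b->1 2c->3 3a->3 3b->4 3c->3 4a->3 4b->1 4c->1

Fold the examples into a partial DFA from state 0: repeatedly fix the first undefined (state, symbol) met by the shortest-then-alphabetical prefix, trying targets in increasing order and rejecting any under which an Accept and a Reject string meet in one state with the same remainder; add a state when all current targets are rejected. Accepting states are where Accept strings end.
a: 0a undefined. 0a->0: ok.
b: 0b undefined. 0b->0: no, c/bc meet in 0 with "c" left. Open state 1: 0b->1.
c: 0c undefined. 0c->0: no, c/a meet in 0. 0c->1: ok.
ba: 1a undefined. 1a->0: ok.
bb: 1b undefined. 1b->0: no, cbbbca/cb meet in 0. 1b->1: no, c/cb meet in 1. Open state 2: 1b->2.
bc: 1c undefined. 1c->0: no, abcca/caabc meet in 0. 1c->1: no, c/caabc meet in 1. 1c->2: ok.
bbb: 2b undefined. 2b->0: no, bbb/abaa meet in 0. 2b->1: ok.
bbc: 2c undefined. 2c->0: no, cbbbca/abaa meet in 0. 2c->1: no, cbbbca/abaa meet in 0. 2c->2: no, c/cccbab meet in 1. Open state 3: 2c->3.
bca: 2a undefined. 2a->0: no, bca/abaa meet in 0. 2a->1: ok.
bbca: 3a undefined. 3a->0: no, cbbbca/abaa meet in 0. 3a->1: no, bbcacba/abaa meet in 0. 3a->2: no, cbbbca/caabc meet in 2. 3a->3: ok.
bbcb: 3b undefined. 3b->0: no, c/cccbab meet in 1. 3b->1: no, cbbbca/bbcbcc meet in 3. 3b->2: no, bccbaa/abaa meet in 0. 3b->3: no, cbbbca/cccbab meet in 3. Open state 4: 3b->4.
bbcc: 3c undefined. 3c->0: no, bbcca/abaa meet in 0. 3c->1: no, bbcca/abaa meet in 0. 3c->2: no, bbcacba/abaa meet in 0. 3c->3: ok.
bbcbb: 4b undefined. 4b->0: no, c/bbcbbb meet in 1. 4b->1: ok.
bbcbc: 4c undefined. 4c->0: no, c/bbcbcc meet in 1. 4c->1: ok.
bccba: 4a undefined. 4a->0: no, c/cccbab meet in 1. 4a->1: no, bccbaa/abaa meet in 0. 4a->2: no, c/cccbab meet in 1. 4a->3: ok.
All examples now run through 5 states with every (state, symbol) defined. Accept strings end in {1,3}, Reject strings end in {0,2,4}; accept={1,3}.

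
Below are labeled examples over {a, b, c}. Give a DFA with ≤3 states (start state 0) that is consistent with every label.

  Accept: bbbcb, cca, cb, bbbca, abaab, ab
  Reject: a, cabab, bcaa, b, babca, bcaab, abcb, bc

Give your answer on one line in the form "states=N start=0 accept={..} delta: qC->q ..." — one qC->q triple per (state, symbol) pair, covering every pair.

State merging on the prefix tree: take the shortest (then alphabetical) example prefix whose next move is undefined and point that move at state 0, else 1, else 2, ...; a target is out if some Accept/Reject pair would then sit in one state with the same input left (inseparable). If every existing state is out, open a new one.
a: 0a undefined. 0a->0: no, ab/b meet in 0 with "b" left. Open state 1: 0a->1.
b: 0b undefined. 0b->0: ok.
c: 0c undefined. 0c->0: no, bbbcb/b meet in 0. 0c->1: ok.
ab: 1b undefined. 1b->0: no, bbbcb/b meet in 0. 1b->1: no, bbbcb/a meet in 1. Open state 2: 1b->2.
ca: 1a undefined. 1a->0: no, bbbcb/cabab meet in 2. 1a->1: no, bbbcb/bcaab meet in 2. 1a->2: ok.
cc: 1c undefined. 1c->0: no, cca/a meet in 1. 1c->1: ok.
aba: 2a undefined. 2a->0: ok.
abc: 2c undefined. 2c->0: ok.
cab: 2b undefined. 2b->0: no, bbbcb/cabab meet in 2. 2b->1: ok.
All examples now run through 3 states with every (state, symbol) defined. Accept strings end in {2}, Reject strings end in {0,1}; accept={2}.

states=3 start=0 accept={2} delta: 0a->1 0b->0 0c->1 1a->2 1b->2 1c->1 2a->0 2b->1 2c->0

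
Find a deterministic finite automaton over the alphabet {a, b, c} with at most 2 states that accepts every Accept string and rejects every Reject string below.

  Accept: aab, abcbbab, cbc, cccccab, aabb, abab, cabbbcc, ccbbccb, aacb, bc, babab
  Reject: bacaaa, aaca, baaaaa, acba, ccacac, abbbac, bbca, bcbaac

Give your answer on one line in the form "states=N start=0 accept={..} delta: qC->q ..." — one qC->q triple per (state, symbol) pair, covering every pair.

State merging on the prefix tree: take the shortest (then alphabetical) example prefix whose next move is undefined and point that move at state 0, else 1, else 2, ...; a target is out if some Accept/Reject pair would then sit in one state with the same input left (inseparable). If every existing state is out, open a new one.
a: 0a undefined. 0a->0: ok.
b: 0b undefined. 0b->0: no, aab/baaaaa meet in 0. Open state 1: 0b->1.
c: 0c undefined. 0c->0: ok.
ba: 1a undefined. 1a->0: ok.
bb: 1b undefined. 1b->0: no, aabb/bacaaa meet in 0. 1b->1: ok.
bc: 1c undefined. 1c->0: no, cbc/bacaaa meet in 0. 1c->1: ok.
All examples now run through 2 states with every (state, symbol) defined. Accept strings end in {1}, Reject strings end in {0}; accept={1}.

states=2 start=0 accept={1} delta: 0a->0 0b->1 0c->0 1a->0 1b->1 1c->1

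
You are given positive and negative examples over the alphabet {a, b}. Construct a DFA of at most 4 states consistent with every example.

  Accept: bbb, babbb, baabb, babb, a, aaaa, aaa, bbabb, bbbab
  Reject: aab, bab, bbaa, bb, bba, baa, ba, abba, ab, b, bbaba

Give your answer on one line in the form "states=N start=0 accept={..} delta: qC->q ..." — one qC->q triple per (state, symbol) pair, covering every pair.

states=4 start=0 accept={0,3} delta: 0a->0 0b->1 1a->1 1b->2 2a->1 2b->3 3a->2 3b->0

State merging on the prefix tree: take the shortest (then alphabetical) example prefix whose next move is undefined and point that move at state 0, else 1, else 2, ...; a target is out if some Accept/Reject pair would then sit in one state with the same input left (inseparable). If every existing state is out, open a new one.
a: 0a undefined. 0a->0: ok.
b: 0b undefined. 0b->0: no, bbb/aab meet in 0. Open state 1: 0b->1.
ba: 1a undefined. 1a->0: no, baabb/bb meet in 1 with "b" left. 1a->1: ok.
bb: 1b undefined. 1b->0: no, bbb/aab meet in 1. 1b->1: no, bbb/aab meet in 1. Open state 2: 1b->2.
bba: 2a undefined. 2a->0: no, a/bbaa meet in 0. 2a->1: ok.
bbb: 2b undefined. 2b->0: no, babbb/aab meet in 1. 2b->1: no, bbb/aab meet in 1. 2b->2: no, bbb/bab meet in 2. Open state 3: 2b->3.
bbba: 3a undefined. 3a->0: no, bbbab/aab meet in 1. 3a->1: no, bbbab/bab meet in 2. 3a->2: ok.
babbb: 3b undefined. 3b->0: ok.
All examples now run through 4 states with every (state, symbol) defined. Accept strings end in {0,3}, Reject strings end in {1,2}; accept={0,3}.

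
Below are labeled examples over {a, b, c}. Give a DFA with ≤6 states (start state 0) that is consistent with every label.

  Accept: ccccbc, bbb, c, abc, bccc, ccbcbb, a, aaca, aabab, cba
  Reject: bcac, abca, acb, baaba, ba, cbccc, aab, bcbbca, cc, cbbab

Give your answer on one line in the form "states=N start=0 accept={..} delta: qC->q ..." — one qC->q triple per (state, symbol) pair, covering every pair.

states=5 start=0 accept={0,2,3} delta: 0a->0 0b->1 0c->2 1a->1 1b->3 1c->3 2a->0 2b->4 2c->1 3a->4 3b->0 3c->0 4a->0 4b->0 4c->4

State merging on the prefix tree: take the shortest (then alphabetical) example prefix whose next move is undefined and point that move at state 0, else 1, else 2, ...; a target is out if some Accept/Reject pair would then sit in one state with the same input left (inseparable). If every existing state is out, open a new one.
a: 0a undefined. 0a->0: ok.
b: 0b undefined. 0b->0: no, bbb/baaba meet in 0. Open state 1: 0b->1.
c: 0c undefined. 0c->0: no, c/cc meet in 0. 0c->1: no, c/aab meet in 1. Open state 2: 0c->2.
ba: 1a undefined. 1a->0: no, a/baaba meet in 0. 1a->1: ok.
bb: 1b undefined. 1b->0: no, bbb/ba meet in 1. 1b->1: no, bbb/baaba meet in 1. 1b->2: no, bbb/acb meet in 2 with "b" left. Open state 3: 1b->3.
bc: 1c undefined. 1c->0: no, c/bcac meet in 2. 1c->1: no, abc/bcac meet in 1. 1c->2: no, aaca/abca meet in 2 with "a" left. 1c->3: ok.
cb: 2b undefined. 2b->0: no, abc/cbbab meet in 3. 2b->1: no, bccc/cbccc meet in 3 with "cc" left. 2b->2: no, c/acb meet in 2. 2b->3: no, abc/acb meet in 3. Open state 4: 2b->4.
cc: 2c undefined. 2c->0: no, a/cc meet in 0. 2c->1: ok.
bbb: 3b undefined. 3b->0: ok.
bca: 3a undefined. 3a->0: no, bbb/abca meet in 0. 3a->1: no, abc/bcac meet in 3. 3a->2: no, c/abca meet in 2. 3a->3: no, abc/abca meet in 3. 3a->4: ok.
bcc: 3c undefined. 3c->0: ok.
cba: 4a undefined. 4a->0: ok.
cbb: 4b undefined. 4b->0: ok.
cbc: 4c undefined. 4c->0: no, bbb/bcac meet in 0. 4c->1: no, bbb/cbccc meet in 0. 4c->2: no, ccccbc/cbccc meet in 3. 4c->3: no, ccccbc/bcac meet in 3. 4c->4: ok.
aaca: 2a undefined. 2a->0: ok.
All examples now run through 5 states with every (state, symbol) defined. Accept strings end in {0,2,3}, Reject strings end in {1,4}; accept={0,2,3}.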